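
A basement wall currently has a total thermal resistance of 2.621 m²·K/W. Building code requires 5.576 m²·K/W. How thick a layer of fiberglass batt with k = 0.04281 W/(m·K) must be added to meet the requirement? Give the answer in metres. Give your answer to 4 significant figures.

ΔR = 5.576 − 2.621 = 2.955 m²·K/W
L = ΔR × k = 2.955 × 0.04281 = 0.1265 m

0.1265 m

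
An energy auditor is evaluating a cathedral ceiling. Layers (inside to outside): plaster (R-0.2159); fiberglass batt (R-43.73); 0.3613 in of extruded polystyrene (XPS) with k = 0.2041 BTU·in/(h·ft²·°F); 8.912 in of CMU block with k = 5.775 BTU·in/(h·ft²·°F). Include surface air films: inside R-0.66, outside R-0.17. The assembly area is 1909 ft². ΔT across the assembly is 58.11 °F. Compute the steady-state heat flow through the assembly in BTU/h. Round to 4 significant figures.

0.3613/0.2041 = 1.7702
8.912/5.775 = 1.5432
R_total = 0.66 + 0.2159 + 43.73 + 1.7702 + 1.5432 + 0.17 = 48.089 ft²·°F·h/BTU
Q = A·ΔT/R = 1909 × 58.11 / 48.089 = 2306.8 BTU/h

2307 BTU/h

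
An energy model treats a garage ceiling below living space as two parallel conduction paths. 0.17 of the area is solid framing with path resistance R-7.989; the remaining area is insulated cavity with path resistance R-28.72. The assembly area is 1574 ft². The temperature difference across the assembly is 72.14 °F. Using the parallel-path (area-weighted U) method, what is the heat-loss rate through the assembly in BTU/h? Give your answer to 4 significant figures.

U_eff = 0.83/28.72 + 0.17/7.989 = 0.0289 + 0.021279 = 0.050179
R_eff = 1/U_eff = 19.929 ft²·°F·h/BTU
Q = 1574 × 72.14 / 19.929 = 5697.7 BTU/h

5698 BTU/h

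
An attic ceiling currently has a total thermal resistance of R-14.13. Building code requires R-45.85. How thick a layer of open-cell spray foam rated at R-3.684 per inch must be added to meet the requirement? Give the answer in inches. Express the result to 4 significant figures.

ΔR = 45.85 − 14.13 = 31.72 ft²·°F·h/BTU
L = ΔR / (R/in) = 31.72/3.684 = 8.6102 in

8.610 in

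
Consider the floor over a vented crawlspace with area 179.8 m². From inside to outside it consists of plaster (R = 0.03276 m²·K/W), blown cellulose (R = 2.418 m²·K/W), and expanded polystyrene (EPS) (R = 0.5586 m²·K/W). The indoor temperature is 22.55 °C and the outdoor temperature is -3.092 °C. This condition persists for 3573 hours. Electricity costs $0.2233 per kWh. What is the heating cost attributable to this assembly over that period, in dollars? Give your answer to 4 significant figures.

1222 dollars

R_total = 0.03276 + 2.418 + 0.5586 = 3.0094 m²·K/W
Q = 179.8 × (22.55 − (-3.092)) / 3.0094 = 1532 W
E = 1532 W × 3573 h / 1000 = 5473.9 kWh
Cost = 5473.9 × 0.2233 = $1222.3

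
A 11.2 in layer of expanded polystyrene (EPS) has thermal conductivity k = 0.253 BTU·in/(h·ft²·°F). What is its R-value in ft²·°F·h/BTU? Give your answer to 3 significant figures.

R = L/k = 11.2/0.253 = 44.27 ft²·°F·h/BTU

44.3 ft²·°F·h/BTU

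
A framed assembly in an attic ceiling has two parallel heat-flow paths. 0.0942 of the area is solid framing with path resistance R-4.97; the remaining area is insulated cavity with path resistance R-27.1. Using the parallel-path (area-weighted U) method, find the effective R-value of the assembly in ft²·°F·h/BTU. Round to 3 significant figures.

19.1 ft²·°F·h/BTU

U_eff = 0.9058/27.1 + 0.0942/4.97 = 0.03342 + 0.01895 = 0.05238
R_eff = 1/U_eff = 19.09 ft²·°F·h/BTU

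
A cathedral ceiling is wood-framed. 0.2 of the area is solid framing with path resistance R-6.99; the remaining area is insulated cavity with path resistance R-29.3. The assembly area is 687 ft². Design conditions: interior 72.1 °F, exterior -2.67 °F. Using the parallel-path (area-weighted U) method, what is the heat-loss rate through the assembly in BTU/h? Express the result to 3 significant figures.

U_eff = 0.8/29.3 + 0.2/6.99 = 0.0273 + 0.02861 = 0.05592
R_eff = 1/U_eff = 17.88 ft²·°F·h/BTU
Q = 687 × (72.1 − (-2.67)) / 17.88 = 2872 BTU/h

2870 BTU/h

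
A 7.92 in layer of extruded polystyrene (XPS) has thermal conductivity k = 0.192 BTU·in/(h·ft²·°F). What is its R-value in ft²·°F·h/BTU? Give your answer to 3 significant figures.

R = L/k = 7.92/0.192 = 41.25 ft²·°F·h/BTU

41.2 ft²·°F·h/BTU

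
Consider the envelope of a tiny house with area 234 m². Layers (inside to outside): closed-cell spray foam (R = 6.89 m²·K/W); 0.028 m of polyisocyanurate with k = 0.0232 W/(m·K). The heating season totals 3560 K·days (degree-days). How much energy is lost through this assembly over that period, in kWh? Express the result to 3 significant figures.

2470 kWh

0.028/0.0232 = 1.207
R_total = 6.89 + 1.207 = 8.097 m²·K/W
E = A × HDD × 24 / R / 1000 = 234 × 3560 × 24 / 8.097 / 1000 = 2469 kWh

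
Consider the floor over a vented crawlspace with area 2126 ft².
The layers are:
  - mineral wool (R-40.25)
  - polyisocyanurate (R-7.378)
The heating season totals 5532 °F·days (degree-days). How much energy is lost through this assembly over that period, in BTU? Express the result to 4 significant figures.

5926000 BTU

R_total = 40.25 + 7.378 = 47.628 ft²·°F·h/BTU
E = A × HDD × 24 / R = 2126 × 5532 × 24 / 47.628 = 5926400 BTU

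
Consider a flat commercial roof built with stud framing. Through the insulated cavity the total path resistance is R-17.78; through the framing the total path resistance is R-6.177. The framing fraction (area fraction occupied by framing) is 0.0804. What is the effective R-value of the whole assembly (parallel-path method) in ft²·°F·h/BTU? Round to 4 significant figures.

15.45 ft²·°F·h/BTU

U_eff = 0.9196/17.78 + 0.0804/6.177 = 0.051721 + 0.013016 = 0.064737
R_eff = 1/U_eff = 15.447 ft²·°F·h/BTU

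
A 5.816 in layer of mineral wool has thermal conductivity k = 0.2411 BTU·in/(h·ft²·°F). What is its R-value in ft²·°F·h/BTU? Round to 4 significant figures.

24.12 ft²·°F·h/BTU

R = L/k = 5.816/0.2411 = 24.123 ft²·°F·h/BTU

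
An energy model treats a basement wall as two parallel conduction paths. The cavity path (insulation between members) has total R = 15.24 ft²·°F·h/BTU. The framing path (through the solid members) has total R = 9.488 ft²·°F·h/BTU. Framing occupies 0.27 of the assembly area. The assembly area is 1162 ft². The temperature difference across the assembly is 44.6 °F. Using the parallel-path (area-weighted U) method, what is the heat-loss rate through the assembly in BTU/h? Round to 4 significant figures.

3957 BTU/h

U_eff = 0.73/15.24 + 0.27/9.488 = 0.0479 + 0.028457 = 0.076357
R_eff = 1/U_eff = 13.096 ft²·°F·h/BTU
Q = 1162 × 44.6 / 13.096 = 3957.2 BTU/h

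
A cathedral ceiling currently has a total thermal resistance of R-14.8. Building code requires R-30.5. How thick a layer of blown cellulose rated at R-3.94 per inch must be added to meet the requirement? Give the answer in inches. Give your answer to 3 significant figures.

3.98 in

ΔR = 30.5 − 14.8 = 15.7 ft²·°F·h/BTU
L = ΔR / (R/in) = 15.7/3.94 = 3.985 in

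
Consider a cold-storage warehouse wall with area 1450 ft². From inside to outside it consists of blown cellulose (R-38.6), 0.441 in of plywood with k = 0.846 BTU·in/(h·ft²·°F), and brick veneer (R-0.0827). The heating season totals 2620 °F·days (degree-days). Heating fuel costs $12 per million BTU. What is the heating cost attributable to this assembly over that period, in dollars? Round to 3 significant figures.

0.441/0.846 = 0.5213
R_total = 38.6 + 0.5213 + 0.0827 = 39.2 ft²·°F·h/BTU
E = A × HDD × 24 / R = 1450 × 2620 × 24 / 39.2 = 2326000 BTU
Cost = 2326000/10⁶ × 12 = $27.91

27.9 dollars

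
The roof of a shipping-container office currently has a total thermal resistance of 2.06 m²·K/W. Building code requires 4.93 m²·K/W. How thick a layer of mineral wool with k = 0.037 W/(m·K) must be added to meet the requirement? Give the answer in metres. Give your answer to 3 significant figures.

0.106 m

ΔR = 4.93 − 2.06 = 2.87 m²·K/W
L = ΔR × k = 2.87 × 0.037 = 0.1062 m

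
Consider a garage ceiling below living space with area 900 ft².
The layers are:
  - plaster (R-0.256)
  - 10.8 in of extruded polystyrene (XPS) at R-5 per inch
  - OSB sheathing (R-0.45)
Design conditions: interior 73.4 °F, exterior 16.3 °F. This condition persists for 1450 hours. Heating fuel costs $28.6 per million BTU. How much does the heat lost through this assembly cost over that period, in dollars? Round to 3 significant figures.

10.8 × 5 = 54
R_total = 0.256 + 54 + 0.45 = 54.71 ft²·°F·h/BTU
Q = 900 × (73.4 − 16.3) / 54.71 = 939.4 BTU/h
E = 939.4 × 1450 = 1362000 BTU
Cost = 1362000/10⁶ × 28.6 = $38.96

39.0 dollars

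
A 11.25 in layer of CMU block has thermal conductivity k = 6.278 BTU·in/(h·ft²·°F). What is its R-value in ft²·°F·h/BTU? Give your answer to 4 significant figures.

R = L/k = 11.25/6.278 = 1.792 ft²·°F·h/BTU

1.792 ft²·°F·h/BTU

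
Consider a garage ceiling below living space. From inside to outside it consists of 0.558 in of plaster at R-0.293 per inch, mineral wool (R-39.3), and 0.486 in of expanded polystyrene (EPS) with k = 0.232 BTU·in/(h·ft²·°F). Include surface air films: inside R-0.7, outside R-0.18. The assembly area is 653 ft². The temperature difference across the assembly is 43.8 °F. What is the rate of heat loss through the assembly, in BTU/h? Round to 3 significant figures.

0.558 × 0.293 = 0.1635
0.486/0.232 = 2.095
R_total = 0.7 + 0.1635 + 39.3 + 2.095 + 0.18 = 42.44 ft²·°F·h/BTU
Q = A·ΔT/R = 653 × 43.8 / 42.44 = 674 BTU/h

674 BTU/h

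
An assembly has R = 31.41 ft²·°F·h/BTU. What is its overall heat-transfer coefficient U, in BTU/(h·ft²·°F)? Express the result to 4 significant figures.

U = 1/R = 1/31.41 = 0.031837

0.03184 BTU/(h·ft²·°F)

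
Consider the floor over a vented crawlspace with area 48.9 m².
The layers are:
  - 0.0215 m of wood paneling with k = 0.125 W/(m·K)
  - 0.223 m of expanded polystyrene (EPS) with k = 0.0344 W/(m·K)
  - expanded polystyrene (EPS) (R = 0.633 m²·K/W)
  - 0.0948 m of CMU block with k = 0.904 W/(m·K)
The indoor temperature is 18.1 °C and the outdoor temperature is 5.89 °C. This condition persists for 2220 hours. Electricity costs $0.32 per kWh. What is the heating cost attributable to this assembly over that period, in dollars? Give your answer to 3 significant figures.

0.0215/0.125 = 0.172
0.223/0.0344 = 6.483
0.0948/0.904 = 0.1049
R_total = 0.172 + 6.483 + 0.633 + 0.1049 = 7.392 m²·K/W
Q = 48.9 × (18.1 − 5.89) / 7.392 = 80.77 W
E = 80.77 W × 2220 h / 1000 = 179.3 kWh
Cost = 179.3 × 0.32 = $57.38

57.4 dollars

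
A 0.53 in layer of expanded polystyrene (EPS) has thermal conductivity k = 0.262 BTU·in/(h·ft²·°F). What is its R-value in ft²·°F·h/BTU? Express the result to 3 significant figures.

2.02 ft²·°F·h/BTU

R = L/k = 0.53/0.262 = 2.023 ft²·°F·h/BTU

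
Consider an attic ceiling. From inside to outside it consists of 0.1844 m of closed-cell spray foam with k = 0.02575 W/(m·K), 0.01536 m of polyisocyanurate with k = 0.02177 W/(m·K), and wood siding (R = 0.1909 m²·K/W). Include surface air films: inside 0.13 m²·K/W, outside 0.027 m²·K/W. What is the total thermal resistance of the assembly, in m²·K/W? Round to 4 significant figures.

8.215 m²·K/W

0.1844/0.02575 = 7.1612
0.01536/0.02177 = 0.70556
R_total = 0.13 + 7.1612 + 0.70556 + 0.1909 + 0.027 = 8.2146 m²·K/W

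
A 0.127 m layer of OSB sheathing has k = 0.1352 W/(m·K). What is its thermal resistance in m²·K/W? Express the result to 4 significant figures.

R = L/k = 0.127/0.1352 = 0.93935 m²·K/W

0.9393 m²·K/W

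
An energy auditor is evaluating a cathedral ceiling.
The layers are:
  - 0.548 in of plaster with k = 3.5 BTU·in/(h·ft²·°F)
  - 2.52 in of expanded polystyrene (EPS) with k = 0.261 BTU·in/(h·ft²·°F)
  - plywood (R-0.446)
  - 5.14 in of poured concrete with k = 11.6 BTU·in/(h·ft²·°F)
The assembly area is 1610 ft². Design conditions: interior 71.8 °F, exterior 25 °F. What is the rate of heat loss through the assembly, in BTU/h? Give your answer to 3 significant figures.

0.548/3.5 = 0.1566
2.52/0.261 = 9.655
5.14/11.6 = 0.4431
R_total = 0.1566 + 9.655 + 0.446 + 0.4431 = 10.7 ft²·°F·h/BTU
Q = A·ΔT/R = 1610 × (71.8 − 25) / 10.7 = 7041 BTU/h

7040 BTU/h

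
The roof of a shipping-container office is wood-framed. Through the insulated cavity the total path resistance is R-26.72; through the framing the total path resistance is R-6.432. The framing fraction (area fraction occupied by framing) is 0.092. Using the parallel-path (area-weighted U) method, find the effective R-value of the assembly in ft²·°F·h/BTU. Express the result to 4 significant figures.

20.71 ft²·°F·h/BTU

U_eff = 0.908/26.72 + 0.092/6.432 = 0.033982 + 0.014303 = 0.048286
R_eff = 1/U_eff = 20.71 ft²·°F·h/BTU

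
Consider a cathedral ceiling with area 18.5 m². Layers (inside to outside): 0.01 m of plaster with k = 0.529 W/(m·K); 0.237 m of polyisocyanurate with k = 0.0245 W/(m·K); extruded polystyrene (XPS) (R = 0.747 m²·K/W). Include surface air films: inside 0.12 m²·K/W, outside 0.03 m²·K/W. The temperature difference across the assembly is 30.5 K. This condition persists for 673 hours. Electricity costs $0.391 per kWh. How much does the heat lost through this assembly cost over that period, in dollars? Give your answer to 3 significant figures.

14.0 dollars

0.01/0.529 = 0.0189
0.237/0.0245 = 9.673
R_total = 0.12 + 0.0189 + 9.673 + 0.747 + 0.03 = 10.59 m²·K/W
Q = 18.5 × 30.5 / 10.59 = 53.28 W
E = 53.28 W × 673 h / 1000 = 35.86 kWh
Cost = 35.86 × 0.391 = $14.02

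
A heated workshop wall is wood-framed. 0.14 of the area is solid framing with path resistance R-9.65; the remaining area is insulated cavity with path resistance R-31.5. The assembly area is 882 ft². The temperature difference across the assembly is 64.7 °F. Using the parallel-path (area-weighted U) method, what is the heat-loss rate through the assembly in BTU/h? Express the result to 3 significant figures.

2390 BTU/h

U_eff = 0.86/31.5 + 0.14/9.65 = 0.0273 + 0.01451 = 0.04181
R_eff = 1/U_eff = 23.92 ft²·°F·h/BTU
Q = 882 × 64.7 / 23.92 = 2386 BTU/h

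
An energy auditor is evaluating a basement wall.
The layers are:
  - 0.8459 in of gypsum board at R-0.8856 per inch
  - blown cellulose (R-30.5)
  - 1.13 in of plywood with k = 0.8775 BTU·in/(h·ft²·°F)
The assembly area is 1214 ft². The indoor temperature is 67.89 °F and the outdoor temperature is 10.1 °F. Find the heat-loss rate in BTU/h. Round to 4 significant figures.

0.8459 × 0.8856 = 0.74913
1.13/0.8775 = 1.2877
R_total = 0.74913 + 30.5 + 1.2877 = 32.537 ft²·°F·h/BTU
Q = A·ΔT/R = 1214 × (67.89 − 10.1) / 32.537 = 2156.2 BTU/h

2156 BTU/h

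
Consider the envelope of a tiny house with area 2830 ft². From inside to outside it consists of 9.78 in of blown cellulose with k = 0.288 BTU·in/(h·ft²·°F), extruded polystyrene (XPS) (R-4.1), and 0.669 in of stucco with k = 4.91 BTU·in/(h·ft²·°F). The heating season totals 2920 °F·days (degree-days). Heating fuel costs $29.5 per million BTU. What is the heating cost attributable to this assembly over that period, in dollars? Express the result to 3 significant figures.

153 dollars

9.78/0.288 = 33.96
0.669/4.91 = 0.1363
R_total = 33.96 + 4.1 + 0.1363 = 38.19 ft²·°F·h/BTU
E = A × HDD × 24 / R = 2830 × 2920 × 24 / 38.19 = 5193000 BTU
Cost = 5193000/10⁶ × 29.5 = $153.2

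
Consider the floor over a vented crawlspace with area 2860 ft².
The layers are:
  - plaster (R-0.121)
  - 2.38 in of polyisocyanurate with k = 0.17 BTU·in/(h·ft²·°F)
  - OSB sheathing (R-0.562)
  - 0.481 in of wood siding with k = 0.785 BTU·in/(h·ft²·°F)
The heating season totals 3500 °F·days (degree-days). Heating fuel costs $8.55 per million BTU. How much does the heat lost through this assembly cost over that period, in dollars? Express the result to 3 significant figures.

134 dollars

2.38/0.17 = 14
0.481/0.785 = 0.6127
R_total = 0.121 + 14 + 0.562 + 0.6127 = 15.3 ft²·°F·h/BTU
E = A × HDD × 24 / R = 2860 × 3500 × 24 / 15.3 = 15710000 BTU
Cost = 15710000/10⁶ × 8.55 = $134.3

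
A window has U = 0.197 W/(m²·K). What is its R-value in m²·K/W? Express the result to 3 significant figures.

5.08 m²·K/W

R = 1/U = 1/0.197 = 5.076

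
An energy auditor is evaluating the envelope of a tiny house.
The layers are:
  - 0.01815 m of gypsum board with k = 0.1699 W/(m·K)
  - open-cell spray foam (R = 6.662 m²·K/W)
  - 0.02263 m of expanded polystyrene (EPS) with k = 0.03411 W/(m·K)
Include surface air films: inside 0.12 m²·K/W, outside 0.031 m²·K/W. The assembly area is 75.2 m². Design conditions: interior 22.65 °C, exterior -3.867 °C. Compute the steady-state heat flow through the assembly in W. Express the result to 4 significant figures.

263.0 W

0.01815/0.1699 = 0.10683
0.02263/0.03411 = 0.66344
R_total = 0.12 + 0.10683 + 6.662 + 0.66344 + 0.031 = 7.5833 m²·K/W
Q = A·ΔT/R = 75.2 × (22.65 − (-3.867)) / 7.5833 = 262.96 W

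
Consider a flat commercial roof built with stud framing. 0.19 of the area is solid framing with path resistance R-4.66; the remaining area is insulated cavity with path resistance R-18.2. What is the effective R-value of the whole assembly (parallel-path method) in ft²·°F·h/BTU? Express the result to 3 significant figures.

11.7 ft²·°F·h/BTU

U_eff = 0.81/18.2 + 0.19/4.66 = 0.04451 + 0.04077 = 0.08528
R_eff = 1/U_eff = 11.73 ft²·°F·h/BTU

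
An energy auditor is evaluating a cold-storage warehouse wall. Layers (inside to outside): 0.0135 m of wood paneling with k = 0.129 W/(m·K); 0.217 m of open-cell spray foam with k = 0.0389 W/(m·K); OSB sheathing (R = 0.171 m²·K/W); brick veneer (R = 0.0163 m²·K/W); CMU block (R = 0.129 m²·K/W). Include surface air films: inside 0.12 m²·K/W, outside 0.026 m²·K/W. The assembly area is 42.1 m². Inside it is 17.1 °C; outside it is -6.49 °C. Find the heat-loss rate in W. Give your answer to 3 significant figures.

162 W

0.0135/0.129 = 0.1047
0.217/0.0389 = 5.578
R_total = 0.12 + 0.1047 + 5.578 + 0.171 + 0.0163 + 0.129 + 0.026 = 6.145 m²·K/W
Q = A·ΔT/R = 42.1 × (17.1 − (-6.49)) / 6.145 = 161.6 W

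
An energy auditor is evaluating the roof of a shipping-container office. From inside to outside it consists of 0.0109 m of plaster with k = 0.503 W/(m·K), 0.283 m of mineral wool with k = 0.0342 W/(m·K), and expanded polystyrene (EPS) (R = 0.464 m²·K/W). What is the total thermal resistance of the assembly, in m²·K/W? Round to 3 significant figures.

8.76 m²·K/W

0.0109/0.503 = 0.02167
0.283/0.0342 = 8.275
R_total = 0.02167 + 8.275 + 0.464 = 8.761 m²·K/W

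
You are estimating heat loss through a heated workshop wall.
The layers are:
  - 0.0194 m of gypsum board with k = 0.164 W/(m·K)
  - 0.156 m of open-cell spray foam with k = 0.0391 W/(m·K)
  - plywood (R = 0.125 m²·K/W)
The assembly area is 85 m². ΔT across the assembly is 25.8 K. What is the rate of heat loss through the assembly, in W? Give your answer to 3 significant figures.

0.0194/0.164 = 0.1183
0.156/0.0391 = 3.99
R_total = 0.1183 + 3.99 + 0.125 = 4.233 m²·K/W
Q = A·ΔT/R = 85 × 25.8 / 4.233 = 518.1 W

518 W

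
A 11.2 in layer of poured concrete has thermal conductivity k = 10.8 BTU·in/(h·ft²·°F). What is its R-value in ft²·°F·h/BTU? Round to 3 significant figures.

R = L/k = 11.2/10.8 = 1.037 ft²·°F·h/BTU

1.04 ft²·°F·h/BTU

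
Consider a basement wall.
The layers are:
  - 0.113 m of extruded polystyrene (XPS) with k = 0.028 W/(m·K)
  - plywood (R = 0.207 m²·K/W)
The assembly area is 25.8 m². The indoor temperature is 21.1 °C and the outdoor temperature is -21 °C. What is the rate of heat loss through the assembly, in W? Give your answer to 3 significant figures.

0.113/0.028 = 4.036
R_total = 4.036 + 0.207 = 4.243 m²·K/W
Q = A·ΔT/R = 25.8 × (21.1 − (-21)) / 4.243 = 256 W

256 W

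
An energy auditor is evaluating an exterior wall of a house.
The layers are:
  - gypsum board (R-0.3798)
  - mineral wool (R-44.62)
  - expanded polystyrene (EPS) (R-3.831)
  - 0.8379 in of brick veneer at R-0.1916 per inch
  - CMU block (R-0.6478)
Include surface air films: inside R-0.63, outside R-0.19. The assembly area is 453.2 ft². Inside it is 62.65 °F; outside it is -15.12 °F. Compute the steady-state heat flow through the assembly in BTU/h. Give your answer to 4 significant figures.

698.5 BTU/h

0.8379 × 0.1916 = 0.16054
R_total = 0.63 + 0.3798 + 44.62 + 3.831 + 0.16054 + 0.6478 + 0.19 = 50.459 ft²·°F·h/BTU
Q = A·ΔT/R = 453.2 × (62.65 − (-15.12)) / 50.459 = 698.49 BTU/h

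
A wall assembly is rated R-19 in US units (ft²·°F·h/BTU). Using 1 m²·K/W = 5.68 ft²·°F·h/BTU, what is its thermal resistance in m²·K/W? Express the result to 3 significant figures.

R_SI = 19/5.68 = 3.345

3.35 m²·K/W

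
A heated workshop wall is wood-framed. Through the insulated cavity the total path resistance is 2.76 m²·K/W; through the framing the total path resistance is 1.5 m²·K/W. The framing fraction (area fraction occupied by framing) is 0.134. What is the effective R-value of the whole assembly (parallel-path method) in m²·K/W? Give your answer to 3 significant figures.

U_eff = 0.866/2.76 + 0.134/1.5 = 0.3138 + 0.08933 = 0.4031
R_eff = 1/U_eff = 2.481 m²·K/W

2.48 m²·K/W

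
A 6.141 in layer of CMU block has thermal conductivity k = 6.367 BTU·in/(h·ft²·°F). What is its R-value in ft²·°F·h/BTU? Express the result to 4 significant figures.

0.9645 ft²·°F·h/BTU

R = L/k = 6.141/6.367 = 0.9645 ft²·°F·h/BTU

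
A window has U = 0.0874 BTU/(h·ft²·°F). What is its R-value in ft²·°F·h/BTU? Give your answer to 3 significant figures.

R = 1/U = 1/0.0874 = 11.44

11.4 ft²·°F·h/BTU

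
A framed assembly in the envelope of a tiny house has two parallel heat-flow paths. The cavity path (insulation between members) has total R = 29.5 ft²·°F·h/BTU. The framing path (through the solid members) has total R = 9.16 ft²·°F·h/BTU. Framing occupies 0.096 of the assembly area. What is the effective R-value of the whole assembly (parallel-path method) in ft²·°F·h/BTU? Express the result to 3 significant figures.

24.3 ft²·°F·h/BTU

U_eff = 0.904/29.5 + 0.096/9.16 = 0.03064 + 0.01048 = 0.04112
R_eff = 1/U_eff = 24.32 ft²·°F·h/BTU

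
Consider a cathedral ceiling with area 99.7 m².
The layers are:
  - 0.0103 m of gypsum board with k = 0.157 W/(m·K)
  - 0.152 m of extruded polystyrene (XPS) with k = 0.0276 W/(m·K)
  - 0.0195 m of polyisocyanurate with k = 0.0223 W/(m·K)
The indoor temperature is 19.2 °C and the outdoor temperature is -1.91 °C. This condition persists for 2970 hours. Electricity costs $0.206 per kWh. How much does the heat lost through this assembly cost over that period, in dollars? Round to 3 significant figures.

0.0103/0.157 = 0.06561
0.152/0.0276 = 5.507
0.0195/0.0223 = 0.8744
R_total = 0.06561 + 5.507 + 0.8744 = 6.447 m²·K/W
Q = 99.7 × (19.2 − (-1.91)) / 6.447 = 326.4 W
E = 326.4 W × 2970 h / 1000 = 969.5 kWh
Cost = 969.5 × 0.206 = $199.7

200 dollars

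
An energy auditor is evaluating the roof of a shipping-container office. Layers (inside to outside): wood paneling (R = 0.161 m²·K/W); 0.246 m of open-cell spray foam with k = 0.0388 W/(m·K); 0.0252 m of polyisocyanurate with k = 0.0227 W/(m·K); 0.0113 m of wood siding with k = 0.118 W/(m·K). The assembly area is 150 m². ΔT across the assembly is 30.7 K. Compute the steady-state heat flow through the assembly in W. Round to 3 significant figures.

598 W

0.246/0.0388 = 6.34
0.0252/0.0227 = 1.11
0.0113/0.118 = 0.09576
R_total = 0.161 + 6.34 + 1.11 + 0.09576 = 7.707 m²·K/W
Q = A·ΔT/R = 150 × 30.7 / 7.707 = 597.5 W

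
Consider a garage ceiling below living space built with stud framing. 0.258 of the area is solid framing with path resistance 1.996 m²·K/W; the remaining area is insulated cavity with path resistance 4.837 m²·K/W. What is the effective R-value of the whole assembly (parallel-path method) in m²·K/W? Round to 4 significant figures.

3.538 m²·K/W

U_eff = 0.742/4.837 + 0.258/1.996 = 0.1534 + 0.12926 = 0.28266
R_eff = 1/U_eff = 3.5378 m²·K/W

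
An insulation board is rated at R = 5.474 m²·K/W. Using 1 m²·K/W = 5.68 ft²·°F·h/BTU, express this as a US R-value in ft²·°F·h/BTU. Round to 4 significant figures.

R_US = 5.474 × 5.68 = 31.092

31.09 ft²·°F·h/BTU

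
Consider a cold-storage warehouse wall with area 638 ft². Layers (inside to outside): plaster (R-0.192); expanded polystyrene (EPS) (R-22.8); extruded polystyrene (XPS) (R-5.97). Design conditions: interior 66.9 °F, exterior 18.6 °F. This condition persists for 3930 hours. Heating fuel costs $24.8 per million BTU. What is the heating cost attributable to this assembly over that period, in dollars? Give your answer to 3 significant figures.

104 dollars

R_total = 0.192 + 22.8 + 5.97 = 28.96 ft²·°F·h/BTU
Q = 638 × (66.9 − 18.6) / 28.96 = 1064 BTU/h
E = 1064 × 3930 = 4181000 BTU
Cost = 4181000/10⁶ × 24.8 = $103.7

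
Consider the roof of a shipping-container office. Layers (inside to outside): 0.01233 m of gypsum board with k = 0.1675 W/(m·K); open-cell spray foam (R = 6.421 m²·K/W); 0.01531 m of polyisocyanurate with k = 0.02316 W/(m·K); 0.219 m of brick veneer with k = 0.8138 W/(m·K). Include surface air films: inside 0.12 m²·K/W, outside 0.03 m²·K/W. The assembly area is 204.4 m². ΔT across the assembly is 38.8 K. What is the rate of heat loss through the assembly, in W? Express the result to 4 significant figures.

1047 W

0.01233/0.1675 = 0.073612
0.01531/0.02316 = 0.66105
0.219/0.8138 = 0.26911
R_total = 0.12 + 0.073612 + 6.421 + 0.66105 + 0.26911 + 0.03 = 7.5748 m²·K/W
Q = A·ΔT/R = 204.4 × 38.8 / 7.5748 = 1047 W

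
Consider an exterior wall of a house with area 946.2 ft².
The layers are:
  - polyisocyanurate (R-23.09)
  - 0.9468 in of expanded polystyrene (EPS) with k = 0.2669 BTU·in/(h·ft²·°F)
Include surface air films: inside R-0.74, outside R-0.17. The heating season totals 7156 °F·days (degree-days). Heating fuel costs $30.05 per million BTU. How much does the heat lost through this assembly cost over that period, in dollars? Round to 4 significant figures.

0.9468/0.2669 = 3.5474
R_total = 0.74 + 23.09 + 3.5474 + 0.17 = 27.547 ft²·°F·h/BTU
E = A × HDD × 24 / R = 946.2 × 7156 × 24 / 27.547 = 5899100 BTU
Cost = 5899100/10⁶ × 30.05 = $177.27

177.3 dollars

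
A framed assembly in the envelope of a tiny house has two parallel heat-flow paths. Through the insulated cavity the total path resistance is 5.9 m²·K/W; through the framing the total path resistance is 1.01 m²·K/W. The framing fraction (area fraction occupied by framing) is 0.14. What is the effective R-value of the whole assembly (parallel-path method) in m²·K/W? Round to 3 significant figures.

3.52 m²·K/W

U_eff = 0.86/5.9 + 0.14/1.01 = 0.1458 + 0.1386 = 0.2844
R_eff = 1/U_eff = 3.516 m²·K/W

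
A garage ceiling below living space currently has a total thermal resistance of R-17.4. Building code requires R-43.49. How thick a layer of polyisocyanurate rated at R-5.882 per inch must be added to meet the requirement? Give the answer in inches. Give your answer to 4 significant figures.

ΔR = 43.49 − 17.4 = 26.09 ft²·°F·h/BTU
L = ΔR / (R/in) = 26.09/5.882 = 4.4356 in

4.436 in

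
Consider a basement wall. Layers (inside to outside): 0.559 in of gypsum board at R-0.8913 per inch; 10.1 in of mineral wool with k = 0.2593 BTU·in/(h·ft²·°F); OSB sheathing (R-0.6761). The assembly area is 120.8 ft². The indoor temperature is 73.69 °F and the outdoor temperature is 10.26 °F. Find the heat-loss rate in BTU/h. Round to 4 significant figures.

191.0 BTU/h

0.559 × 0.8913 = 0.49824
10.1/0.2593 = 38.951
R_total = 0.49824 + 38.951 + 0.6761 = 40.125 ft²·°F·h/BTU
Q = A·ΔT/R = 120.8 × (73.69 − 10.26) / 40.125 = 190.96 BTU/h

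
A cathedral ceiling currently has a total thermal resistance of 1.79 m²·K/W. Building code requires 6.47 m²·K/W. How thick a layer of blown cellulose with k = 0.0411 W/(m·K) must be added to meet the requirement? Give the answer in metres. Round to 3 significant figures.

ΔR = 6.47 − 1.79 = 4.68 m²·K/W
L = ΔR × k = 4.68 × 0.0411 = 0.1923 m

0.192 m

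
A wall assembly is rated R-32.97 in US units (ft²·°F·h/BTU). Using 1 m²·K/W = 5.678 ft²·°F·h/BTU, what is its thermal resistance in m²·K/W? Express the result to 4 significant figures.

5.807 m²·K/W

R_SI = 32.97/5.678 = 5.8066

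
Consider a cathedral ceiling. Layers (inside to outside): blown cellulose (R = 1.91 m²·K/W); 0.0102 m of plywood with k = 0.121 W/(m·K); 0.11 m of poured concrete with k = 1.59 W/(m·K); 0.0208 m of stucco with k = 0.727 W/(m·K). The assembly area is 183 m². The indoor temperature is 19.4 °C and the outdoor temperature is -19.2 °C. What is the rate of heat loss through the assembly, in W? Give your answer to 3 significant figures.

0.0102/0.121 = 0.0843
0.11/1.59 = 0.06918
0.0208/0.727 = 0.02861
R_total = 1.91 + 0.0843 + 0.06918 + 0.02861 = 2.092 m²·K/W
Q = A·ΔT/R = 183 × (19.4 − (-19.2)) / 2.092 = 3376 W

3380 W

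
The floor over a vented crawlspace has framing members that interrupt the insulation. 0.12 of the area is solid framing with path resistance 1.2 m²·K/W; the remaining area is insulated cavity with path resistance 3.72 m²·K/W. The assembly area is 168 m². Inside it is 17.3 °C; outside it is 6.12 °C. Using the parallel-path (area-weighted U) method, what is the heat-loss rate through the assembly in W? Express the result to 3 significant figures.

632 W

U_eff = 0.88/3.72 + 0.12/1.2 = 0.2366 + 0.1 = 0.3366
R_eff = 1/U_eff = 2.971 m²·K/W
Q = 168 × (17.3 − 6.12) / 2.971 = 632.1 W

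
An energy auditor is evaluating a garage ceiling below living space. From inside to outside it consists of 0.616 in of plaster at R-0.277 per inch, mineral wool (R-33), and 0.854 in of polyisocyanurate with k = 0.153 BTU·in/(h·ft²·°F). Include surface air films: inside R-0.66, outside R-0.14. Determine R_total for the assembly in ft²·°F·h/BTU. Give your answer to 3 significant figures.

39.6 ft²·°F·h/BTU

0.616 × 0.277 = 0.1706
0.854/0.153 = 5.582
R_total = 0.66 + 0.1706 + 33 + 5.582 + 0.14 = 39.55 ft²·°F·h/BTU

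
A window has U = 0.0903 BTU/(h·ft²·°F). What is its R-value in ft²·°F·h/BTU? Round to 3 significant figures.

11.1 ft²·°F·h/BTU

R = 1/U = 1/0.0903 = 11.07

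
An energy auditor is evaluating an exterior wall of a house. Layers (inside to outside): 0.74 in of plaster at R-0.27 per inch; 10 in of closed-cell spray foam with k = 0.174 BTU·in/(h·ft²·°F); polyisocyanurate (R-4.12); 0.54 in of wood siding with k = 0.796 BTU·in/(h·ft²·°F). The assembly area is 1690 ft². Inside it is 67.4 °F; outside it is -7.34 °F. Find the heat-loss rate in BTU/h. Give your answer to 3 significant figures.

0.74 × 0.27 = 0.1998
10/0.174 = 57.47
0.54/0.796 = 0.6784
R_total = 0.1998 + 57.47 + 4.12 + 0.6784 = 62.47 ft²·°F·h/BTU
Q = A·ΔT/R = 1690 × (67.4 − (-7.34)) / 62.47 = 2022 BTU/h

2020 BTU/h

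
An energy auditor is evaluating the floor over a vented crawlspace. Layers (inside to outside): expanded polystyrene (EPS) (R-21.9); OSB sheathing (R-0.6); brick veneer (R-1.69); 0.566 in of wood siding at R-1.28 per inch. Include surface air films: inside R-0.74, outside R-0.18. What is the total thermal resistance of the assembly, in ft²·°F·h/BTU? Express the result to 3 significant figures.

0.566 × 1.28 = 0.7245
R_total = 0.74 + 21.9 + 0.6 + 1.69 + 0.7245 + 0.18 = 25.83 ft²·°F·h/BTU

25.8 ft²·°F·h/BTU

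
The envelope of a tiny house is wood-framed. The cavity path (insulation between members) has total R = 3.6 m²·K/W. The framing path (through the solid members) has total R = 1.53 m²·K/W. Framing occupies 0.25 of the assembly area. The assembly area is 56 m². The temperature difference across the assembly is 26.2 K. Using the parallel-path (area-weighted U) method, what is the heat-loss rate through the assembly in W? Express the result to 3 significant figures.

U_eff = 0.75/3.6 + 0.25/1.53 = 0.2083 + 0.1634 = 0.3717
R_eff = 1/U_eff = 2.69 m²·K/W
Q = 56 × 26.2 / 2.69 = 545.4 W

545 W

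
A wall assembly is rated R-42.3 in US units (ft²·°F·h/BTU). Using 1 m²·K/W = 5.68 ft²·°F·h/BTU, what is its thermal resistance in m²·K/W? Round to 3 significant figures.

7.45 m²·K/W

R_SI = 42.3/5.68 = 7.447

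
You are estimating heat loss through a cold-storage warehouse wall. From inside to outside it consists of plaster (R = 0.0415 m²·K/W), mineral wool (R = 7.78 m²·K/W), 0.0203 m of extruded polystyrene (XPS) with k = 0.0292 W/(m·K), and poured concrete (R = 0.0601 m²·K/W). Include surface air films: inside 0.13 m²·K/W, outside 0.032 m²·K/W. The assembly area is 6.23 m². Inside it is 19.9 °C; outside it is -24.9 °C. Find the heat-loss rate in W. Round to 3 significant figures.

0.0203/0.0292 = 0.6952
R_total = 0.13 + 0.0415 + 7.78 + 0.6952 + 0.0601 + 0.032 = 8.739 m²·K/W
Q = A·ΔT/R = 6.23 × (19.9 − (-24.9)) / 8.739 = 31.94 W

31.9 W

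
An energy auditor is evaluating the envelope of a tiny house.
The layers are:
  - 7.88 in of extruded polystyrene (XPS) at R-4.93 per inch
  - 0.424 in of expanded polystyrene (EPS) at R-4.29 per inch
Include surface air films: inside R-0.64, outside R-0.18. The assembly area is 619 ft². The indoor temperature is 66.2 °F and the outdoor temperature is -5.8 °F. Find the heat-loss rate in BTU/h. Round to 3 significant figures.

7.88 × 4.93 = 38.85
0.424 × 4.29 = 1.819
R_total = 0.64 + 38.85 + 1.819 + 0.18 = 41.49 ft²·°F·h/BTU
Q = A·ΔT/R = 619 × (66.2 − (-5.8)) / 41.49 = 1074 BTU/h

1070 BTU/h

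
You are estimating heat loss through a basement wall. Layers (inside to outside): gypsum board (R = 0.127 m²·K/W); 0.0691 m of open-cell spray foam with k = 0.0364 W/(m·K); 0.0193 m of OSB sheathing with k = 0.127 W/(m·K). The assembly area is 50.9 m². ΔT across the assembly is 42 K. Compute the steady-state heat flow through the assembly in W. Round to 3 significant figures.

0.0691/0.0364 = 1.898
0.0193/0.127 = 0.152
R_total = 0.127 + 1.898 + 0.152 = 2.177 m²·K/W
Q = A·ΔT/R = 50.9 × 42 / 2.177 = 981.8 W

982 W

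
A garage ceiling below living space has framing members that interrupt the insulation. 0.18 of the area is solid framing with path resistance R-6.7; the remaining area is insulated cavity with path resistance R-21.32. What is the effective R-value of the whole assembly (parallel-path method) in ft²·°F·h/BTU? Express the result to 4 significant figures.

U_eff = 0.82/21.32 + 0.18/6.7 = 0.038462 + 0.026866 = 0.065327
R_eff = 1/U_eff = 15.308 ft²·°F·h/BTU

15.31 ft²·°F·h/BTU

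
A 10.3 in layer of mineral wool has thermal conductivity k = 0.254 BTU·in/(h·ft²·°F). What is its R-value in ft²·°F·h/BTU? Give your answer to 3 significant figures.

R = L/k = 10.3/0.254 = 40.55 ft²·°F·h/BTU

40.6 ft²·°F·h/BTU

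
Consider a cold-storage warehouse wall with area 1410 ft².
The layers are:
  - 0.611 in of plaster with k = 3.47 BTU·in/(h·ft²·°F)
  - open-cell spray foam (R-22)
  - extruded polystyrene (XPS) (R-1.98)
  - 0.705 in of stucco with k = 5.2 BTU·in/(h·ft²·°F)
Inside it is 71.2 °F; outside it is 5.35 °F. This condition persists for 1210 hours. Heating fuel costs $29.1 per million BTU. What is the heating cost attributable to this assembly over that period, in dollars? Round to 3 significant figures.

135 dollars

0.611/3.47 = 0.1761
0.705/5.2 = 0.1356
R_total = 0.1761 + 22 + 1.98 + 0.1356 = 24.29 ft²·°F·h/BTU
Q = 1410 × (71.2 − 5.35) / 24.29 = 3822 BTU/h
E = 3822 × 1210 = 4625000 BTU
Cost = 4625000/10⁶ × 29.1 = $134.6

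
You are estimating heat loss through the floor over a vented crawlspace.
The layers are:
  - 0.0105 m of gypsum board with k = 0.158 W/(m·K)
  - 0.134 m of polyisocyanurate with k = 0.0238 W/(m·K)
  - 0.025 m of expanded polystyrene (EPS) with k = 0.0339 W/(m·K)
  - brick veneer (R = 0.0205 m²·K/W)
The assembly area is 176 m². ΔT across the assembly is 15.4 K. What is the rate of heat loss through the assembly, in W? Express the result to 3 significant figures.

0.0105/0.158 = 0.06646
0.134/0.0238 = 5.63
0.025/0.0339 = 0.7375
R_total = 0.06646 + 5.63 + 0.7375 + 0.0205 = 6.455 m²·K/W
Q = A·ΔT/R = 176 × 15.4 / 6.455 = 419.9 W

420 W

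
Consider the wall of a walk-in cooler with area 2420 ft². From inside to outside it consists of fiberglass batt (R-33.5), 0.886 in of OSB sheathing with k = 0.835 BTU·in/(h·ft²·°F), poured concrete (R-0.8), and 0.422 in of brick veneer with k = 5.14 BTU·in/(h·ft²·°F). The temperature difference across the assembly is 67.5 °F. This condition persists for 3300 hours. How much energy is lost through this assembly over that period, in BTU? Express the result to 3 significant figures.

0.886/0.835 = 1.061
0.422/5.14 = 0.0821
R_total = 33.5 + 1.061 + 0.8 + 0.0821 = 35.44 ft²·°F·h/BTU
Q = 2420 × 67.5 / 35.44 = 4609 BTU/h
E = 4609 × 3300 = 15210000 BTU

15200000 BTU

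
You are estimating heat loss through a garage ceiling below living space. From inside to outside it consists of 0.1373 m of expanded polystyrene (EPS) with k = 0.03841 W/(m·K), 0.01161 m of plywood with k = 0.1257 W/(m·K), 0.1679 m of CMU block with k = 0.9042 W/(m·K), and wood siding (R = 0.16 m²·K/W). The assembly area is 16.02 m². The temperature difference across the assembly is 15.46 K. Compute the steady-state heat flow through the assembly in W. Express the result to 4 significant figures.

0.1373/0.03841 = 3.5746
0.01161/0.1257 = 0.092363
0.1679/0.9042 = 0.18569
R_total = 3.5746 + 0.092363 + 0.18569 + 0.16 = 4.0126 m²·K/W
Q = A·ΔT/R = 16.02 × 15.46 / 4.0126 = 61.722 W

61.72 W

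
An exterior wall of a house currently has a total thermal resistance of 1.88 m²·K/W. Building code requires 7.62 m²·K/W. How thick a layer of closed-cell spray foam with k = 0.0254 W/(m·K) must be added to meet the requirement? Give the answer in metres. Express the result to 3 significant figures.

ΔR = 7.62 − 1.88 = 5.74 m²·K/W
L = ΔR × k = 5.74 × 0.0254 = 0.1458 m

0.146 m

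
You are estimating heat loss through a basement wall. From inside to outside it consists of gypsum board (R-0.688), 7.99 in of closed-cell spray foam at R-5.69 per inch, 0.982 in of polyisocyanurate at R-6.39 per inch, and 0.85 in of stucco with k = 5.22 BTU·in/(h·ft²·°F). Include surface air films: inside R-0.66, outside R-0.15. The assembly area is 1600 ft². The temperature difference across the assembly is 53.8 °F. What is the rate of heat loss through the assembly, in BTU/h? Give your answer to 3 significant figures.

7.99 × 5.69 = 45.46
0.982 × 6.39 = 6.275
0.85/5.22 = 0.1628
R_total = 0.66 + 0.688 + 45.46 + 6.275 + 0.1628 + 0.15 = 53.4 ft²·°F·h/BTU
Q = A·ΔT/R = 1600 × 53.8 / 53.4 = 1612 BTU/h

1610 BTU/h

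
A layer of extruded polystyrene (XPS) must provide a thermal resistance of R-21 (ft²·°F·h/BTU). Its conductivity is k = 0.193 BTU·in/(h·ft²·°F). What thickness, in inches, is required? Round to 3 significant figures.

L = R × k = 21 × 0.193 = 4.053 in

4.05 in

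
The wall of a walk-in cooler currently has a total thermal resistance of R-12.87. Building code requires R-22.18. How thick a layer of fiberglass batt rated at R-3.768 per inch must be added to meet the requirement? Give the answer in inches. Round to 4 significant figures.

ΔR = 22.18 − 12.87 = 9.31 ft²·°F·h/BTU
L = ΔR / (R/in) = 9.31/3.768 = 2.4708 in

2.471 in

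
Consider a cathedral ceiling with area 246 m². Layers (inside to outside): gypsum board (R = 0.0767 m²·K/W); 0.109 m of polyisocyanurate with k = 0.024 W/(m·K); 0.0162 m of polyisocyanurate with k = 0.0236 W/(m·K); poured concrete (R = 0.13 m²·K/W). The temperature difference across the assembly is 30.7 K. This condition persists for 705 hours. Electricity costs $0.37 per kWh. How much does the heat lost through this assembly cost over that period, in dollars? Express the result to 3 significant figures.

0.109/0.024 = 4.542
0.0162/0.0236 = 0.6864
R_total = 0.0767 + 4.542 + 0.6864 + 0.13 = 5.435 m²·K/W
Q = 246 × 30.7 / 5.435 = 1390 W
E = 1390 W × 705 h / 1000 = 979.7 kWh
Cost = 979.7 × 0.37 = $362.5

362 dollars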